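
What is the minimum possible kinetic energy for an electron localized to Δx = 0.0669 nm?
2.128 eV

Localizing a particle requires giving it sufficient momentum uncertainty:

1. From uncertainty principle: Δp ≥ ℏ/(2Δx)
   Δp_min = (1.055e-34 J·s) / (2 × 6.690e-11 m)
   Δp_min = 7.882e-25 kg·m/s

2. This momentum uncertainty corresponds to kinetic energy:
   KE ≈ (Δp)²/(2m) = (7.882e-25)²/(2 × 9.109e-31 kg)
   KE = 3.410e-19 J = 2.128 eV

Tighter localization requires more energy.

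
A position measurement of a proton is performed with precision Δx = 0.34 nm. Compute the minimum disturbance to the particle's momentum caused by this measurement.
1.551 × 10^-25 kg·m/s

The uncertainty principle implies that measuring position disturbs momentum:
ΔxΔp ≥ ℏ/2

When we measure position with precision Δx, we necessarily introduce a momentum uncertainty:
Δp ≥ ℏ/(2Δx)
Δp_min = (1.055e-34 J·s) / (2 × 3.400e-10 m)
Δp_min = 1.551e-25 kg·m/s

The more precisely we measure position, the greater the momentum disturbance.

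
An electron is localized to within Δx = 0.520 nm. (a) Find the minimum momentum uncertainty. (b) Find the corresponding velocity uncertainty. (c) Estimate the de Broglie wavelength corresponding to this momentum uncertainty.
(a) Δp_min = 1.014 × 10^-25 kg·m/s
(b) Δv_min = 111.315 km/s
(c) λ_dB = 6.535 nm

Step-by-step:

(a) From the uncertainty principle:
Δp_min = ℏ/(2Δx) = (1.055e-34 J·s)/(2 × 5.200e-10 m) = 1.014e-25 kg·m/s

(b) The velocity uncertainty:
Δv = Δp/m = (1.014e-25 kg·m/s)/(9.109e-31 kg) = 1.113e+05 m/s = 111.315 km/s

(c) The de Broglie wavelength for this momentum:
λ = h/p = (6.626e-34 J·s)/(1.014e-25 kg·m/s) = 6.535e-09 m = 6.535 nm

Note: The de Broglie wavelength is comparable to the localization size, as expected from wave-particle duality.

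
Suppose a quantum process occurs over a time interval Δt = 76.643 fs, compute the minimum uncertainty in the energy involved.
4.294 meV

Using the energy-time uncertainty principle:
ΔEΔt ≥ ℏ/2

The minimum uncertainty in energy is:
ΔE_min = ℏ/(2Δt)
ΔE_min = (1.055e-34 J·s) / (2 × 7.664e-14 s)
ΔE_min = 6.880e-22 J = 4.294 meV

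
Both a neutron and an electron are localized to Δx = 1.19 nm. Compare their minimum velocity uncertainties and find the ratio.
The electron has the larger minimum velocity uncertainty, by a ratio of 1838.7.

For both particles, Δp_min = ℏ/(2Δx) = 4.431e-26 kg·m/s (same for both).

The velocity uncertainty is Δv = Δp/m:
- neutron: Δv = 4.431e-26 / 1.675e-27 = 2.645e+01 m/s = 26.455 m/s
- electron: Δv = 4.431e-26 / 9.109e-31 = 4.864e+04 m/s = 48.642 km/s

Ratio: 4.864e+04 / 2.645e+01 = 1838.7

The lighter particle has larger velocity uncertainty because Δv ∝ 1/m.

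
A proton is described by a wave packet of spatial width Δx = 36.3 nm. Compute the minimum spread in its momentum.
1.453 × 10^-27 kg·m/s

For a wave packet, the spatial width Δx and momentum spread Δp are related by the uncertainty principle:
ΔxΔp ≥ ℏ/2

The minimum momentum spread is:
Δp_min = ℏ/(2Δx)
Δp_min = (1.055e-34 J·s) / (2 × 3.630e-08 m)
Δp_min = 1.453e-27 kg·m/s

A wave packet cannot have both a well-defined position and well-defined momentum.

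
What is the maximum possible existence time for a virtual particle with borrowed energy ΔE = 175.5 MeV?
1.875 ys

Using the energy-time uncertainty principle:
ΔEΔt ≥ ℏ/2

For a virtual particle borrowing energy ΔE, the maximum lifetime is:
Δt_max = ℏ/(2ΔE)

Converting energy:
ΔE = 175.5 MeV = 2.812e-11 J

Δt_max = (1.055e-34 J·s) / (2 × 2.812e-11 J)
Δt_max = 1.875e-24 s = 1.875 ys

Virtual particles with higher borrowed energy exist for shorter times.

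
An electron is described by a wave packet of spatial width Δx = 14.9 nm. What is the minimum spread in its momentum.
3.539 × 10^-27 kg·m/s

For a wave packet, the spatial width Δx and momentum spread Δp are related by the uncertainty principle:
ΔxΔp ≥ ℏ/2

The minimum momentum spread is:
Δp_min = ℏ/(2Δx)
Δp_min = (1.055e-34 J·s) / (2 × 1.490e-08 m)
Δp_min = 3.539e-27 kg·m/s

A wave packet cannot have both a well-defined position and well-defined momentum.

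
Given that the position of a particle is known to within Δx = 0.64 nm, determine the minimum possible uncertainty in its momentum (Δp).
8.239 × 10^-26 kg·m/s

Using the Heisenberg uncertainty principle:
ΔxΔp ≥ ℏ/2

The minimum uncertainty in momentum is:
Δp_min = ℏ/(2Δx)
Δp_min = (1.055e-34 J·s) / (2 × 6.400e-10 m)
Δp_min = 8.239e-26 kg·m/s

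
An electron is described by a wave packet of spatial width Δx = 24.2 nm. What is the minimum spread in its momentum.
2.179 × 10^-27 kg·m/s

For a wave packet, the spatial width Δx and momentum spread Δp are related by the uncertainty principle:
ΔxΔp ≥ ℏ/2

The minimum momentum spread is:
Δp_min = ℏ/(2Δx)
Δp_min = (1.055e-34 J·s) / (2 × 2.420e-08 m)
Δp_min = 2.179e-27 kg·m/s

A wave packet cannot have both a well-defined position and well-defined momentum.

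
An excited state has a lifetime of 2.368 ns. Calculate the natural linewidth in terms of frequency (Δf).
33.605 MHz

Using the energy-time uncertainty principle and E = hf:
ΔEΔt ≥ ℏ/2
hΔf·Δt ≥ ℏ/2

The minimum frequency uncertainty is:
Δf = ℏ/(2hτ) = 1/(4πτ)
Δf = 1/(4π × 2.368e-09 s)
Δf = 3.361e+07 Hz = 33.605 MHz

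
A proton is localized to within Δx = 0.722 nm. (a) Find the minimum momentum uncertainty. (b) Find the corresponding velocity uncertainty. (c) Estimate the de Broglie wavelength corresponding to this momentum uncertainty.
(a) Δp_min = 7.303 × 10^-26 kg·m/s
(b) Δv_min = 43.663 m/s
(c) λ_dB = 9.073 nm

Step-by-step:

(a) From the uncertainty principle:
Δp_min = ℏ/(2Δx) = (1.055e-34 J·s)/(2 × 7.220e-10 m) = 7.303e-26 kg·m/s

(b) The velocity uncertainty:
Δv = Δp/m = (7.303e-26 kg·m/s)/(1.673e-27 kg) = 4.366e+01 m/s = 43.663 m/s

(c) The de Broglie wavelength for this momentum:
λ = h/p = (6.626e-34 J·s)/(7.303e-26 kg·m/s) = 9.073e-09 m = 9.073 nm

Note: The de Broglie wavelength is comparable to the localization size, as expected from wave-particle duality.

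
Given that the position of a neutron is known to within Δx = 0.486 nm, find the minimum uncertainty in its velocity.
64.776 m/s

Using the Heisenberg uncertainty principle and Δp = mΔv:
ΔxΔp ≥ ℏ/2
Δx(mΔv) ≥ ℏ/2

The minimum uncertainty in velocity is:
Δv_min = ℏ/(2mΔx)
Δv_min = (1.055e-34 J·s) / (2 × 1.675e-27 kg × 4.860e-10 m)
Δv_min = 6.478e+01 m/s = 64.776 m/s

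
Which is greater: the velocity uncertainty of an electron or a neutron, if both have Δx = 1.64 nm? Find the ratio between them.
The electron has the larger minimum velocity uncertainty, by a ratio of 1838.7.

For both particles, Δp_min = ℏ/(2Δx) = 3.215e-26 kg·m/s (same for both).

The velocity uncertainty is Δv = Δp/m:
- electron: Δv = 3.215e-26 / 9.109e-31 = 3.530e+04 m/s = 35.295 km/s
- neutron: Δv = 3.215e-26 / 1.675e-27 = 1.920e+01 m/s = 19.196 m/s

Ratio: 3.530e+04 / 1.920e+01 = 1838.7

The lighter particle has larger velocity uncertainty because Δv ∝ 1/m.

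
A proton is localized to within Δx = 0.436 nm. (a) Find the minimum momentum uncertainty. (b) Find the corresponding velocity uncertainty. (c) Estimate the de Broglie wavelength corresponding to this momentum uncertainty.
(a) Δp_min = 1.209 × 10^-25 kg·m/s
(b) Δv_min = 72.304 m/s
(c) λ_dB = 5.479 nm

Step-by-step:

(a) From the uncertainty principle:
Δp_min = ℏ/(2Δx) = (1.055e-34 J·s)/(2 × 4.360e-10 m) = 1.209e-25 kg·m/s

(b) The velocity uncertainty:
Δv = Δp/m = (1.209e-25 kg·m/s)/(1.673e-27 kg) = 7.230e+01 m/s = 72.304 m/s

(c) The de Broglie wavelength for this momentum:
λ = h/p = (6.626e-34 J·s)/(1.209e-25 kg·m/s) = 5.479e-09 m = 5.479 nm

Note: The de Broglie wavelength is comparable to the localization size, as expected from wave-particle duality.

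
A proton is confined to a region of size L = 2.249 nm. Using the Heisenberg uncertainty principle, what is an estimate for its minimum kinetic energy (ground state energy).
1.026 μeV

Using the uncertainty principle to estimate ground state energy:

1. The position uncertainty is approximately the confinement size:
   Δx ≈ L = 2.249e-09 m

2. From ΔxΔp ≥ ℏ/2, the minimum momentum uncertainty is:
   Δp ≈ ℏ/(2L) = 2.345e-26 kg·m/s

3. The kinetic energy is approximately:
   KE ≈ (Δp)²/(2m) = (2.345e-26)²/(2 × 1.673e-27 kg)
   KE ≈ 1.643e-25 J = 1.026 μeV

This is an order-of-magnitude estimate of the ground state energy.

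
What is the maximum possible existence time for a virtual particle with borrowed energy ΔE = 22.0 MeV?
14.959 ys

Using the energy-time uncertainty principle:
ΔEΔt ≥ ℏ/2

For a virtual particle borrowing energy ΔE, the maximum lifetime is:
Δt_max = ℏ/(2ΔE)

Converting energy:
ΔE = 22.0 MeV = 3.525e-12 J

Δt_max = (1.055e-34 J·s) / (2 × 3.525e-12 J)
Δt_max = 1.496e-23 s = 14.959 ys

Virtual particles with higher borrowed energy exist for shorter times.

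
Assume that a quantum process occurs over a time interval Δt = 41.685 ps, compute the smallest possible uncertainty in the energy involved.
7.895 μeV

Using the energy-time uncertainty principle:
ΔEΔt ≥ ℏ/2

The minimum uncertainty in energy is:
ΔE_min = ℏ/(2Δt)
ΔE_min = (1.055e-34 J·s) / (2 × 4.169e-11 s)
ΔE_min = 1.265e-24 J = 7.895 μeV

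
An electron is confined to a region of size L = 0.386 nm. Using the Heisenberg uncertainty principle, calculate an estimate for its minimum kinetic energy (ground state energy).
63.928 meV

Using the uncertainty principle to estimate ground state energy:

1. The position uncertainty is approximately the confinement size:
   Δx ≈ L = 3.860e-10 m

2. From ΔxΔp ≥ ℏ/2, the minimum momentum uncertainty is:
   Δp ≈ ℏ/(2L) = 1.366e-25 kg·m/s

3. The kinetic energy is approximately:
   KE ≈ (Δp)²/(2m) = (1.366e-25)²/(2 × 9.109e-31 kg)
   KE ≈ 1.024e-20 J = 63.928 meV

This is an order-of-magnitude estimate of the ground state energy.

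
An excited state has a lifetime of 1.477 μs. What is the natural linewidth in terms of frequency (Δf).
53.878 kHz

Using the energy-time uncertainty principle and E = hf:
ΔEΔt ≥ ℏ/2
hΔf·Δt ≥ ℏ/2

The minimum frequency uncertainty is:
Δf = ℏ/(2hτ) = 1/(4πτ)
Δf = 1/(4π × 1.477e-06 s)
Δf = 5.388e+04 Hz = 53.878 kHz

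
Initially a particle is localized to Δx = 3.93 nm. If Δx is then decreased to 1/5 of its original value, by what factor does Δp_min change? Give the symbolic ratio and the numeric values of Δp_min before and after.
Original Δp_min = 1.342 × 10^-26 kg·m/s; new Δp'_min = 6.708 × 10^-26 kg·m/s; ratio Δp'_min/Δp_min = 5.

From the uncertainty principle ΔxΔp ≥ ℏ/2, the minimum momentum uncertainty is Δp_min = ℏ/(2Δx).

Original (Δx = 3.93 nm = 3.930e-09 m):
Δp_min = (1.055e-34 J·s)/(2 × 3.930e-09 m) = 1.342e-26 kg·m/s

When Δx → (1/5)Δx:
Δp'_min = ℏ/(2 × (1/5)Δx) = 5 × ℏ/(2Δx) = 5 × Δp_min
Δp'_min = 5 × 1.342e-26 kg·m/s = 6.708e-26 kg·m/s

Since Δp_min ∝ 1/Δx, when Δx is decreased to 1/5 of its original value, Δp_min increases to 5 times its original value.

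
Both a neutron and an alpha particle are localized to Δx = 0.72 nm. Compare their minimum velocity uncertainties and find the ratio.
The neutron has the larger minimum velocity uncertainty, by a ratio of 4.0.

For both particles, Δp_min = ℏ/(2Δx) = 7.323e-26 kg·m/s (same for both).

The velocity uncertainty is Δv = Δp/m:
- neutron: Δv = 7.323e-26 / 1.675e-27 = 4.372e+01 m/s = 43.724 m/s
- alpha particle: Δv = 7.323e-26 / 6.645e-27 = 1.102e+01 m/s = 11.022 m/s

Ratio: 4.372e+01 / 1.102e+01 = 4.0

The lighter particle has larger velocity uncertainty because Δv ∝ 1/m.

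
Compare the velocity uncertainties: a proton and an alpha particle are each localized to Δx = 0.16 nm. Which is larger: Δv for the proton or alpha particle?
The proton has the larger minimum velocity uncertainty, by a ratio of 4.0.

For both particles, Δp_min = ℏ/(2Δx) = 3.296e-25 kg·m/s (same for both).

The velocity uncertainty is Δv = Δp/m:
- proton: Δv = 3.296e-25 / 1.673e-27 = 1.970e+02 m/s = 197.028 m/s
- alpha particle: Δv = 3.296e-25 / 6.645e-27 = 4.960e+01 m/s = 49.597 m/s

Ratio: 1.970e+02 / 4.960e+01 = 4.0

The lighter particle has larger velocity uncertainty because Δv ∝ 1/m.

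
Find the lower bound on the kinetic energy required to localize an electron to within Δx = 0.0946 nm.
1.064 eV

Localizing a particle requires giving it sufficient momentum uncertainty:

1. From uncertainty principle: Δp ≥ ℏ/(2Δx)
   Δp_min = (1.055e-34 J·s) / (2 × 9.460e-11 m)
   Δp_min = 5.574e-25 kg·m/s

2. This momentum uncertainty corresponds to kinetic energy:
   KE ≈ (Δp)²/(2m) = (5.574e-25)²/(2 × 9.109e-31 kg)
   KE = 1.705e-19 J = 1.064 eV

Tighter localization requires more energy.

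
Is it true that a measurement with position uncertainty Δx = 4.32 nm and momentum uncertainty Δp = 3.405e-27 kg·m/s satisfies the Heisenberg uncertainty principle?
No, it violates the uncertainty principle (impossible measurement).

Calculate the product ΔxΔp:
ΔxΔp = (4.320e-09 m) × (3.405e-27 kg·m/s)
ΔxΔp = 1.471e-35 J·s

Compare to the minimum allowed value ℏ/2:
ℏ/2 = 5.273e-35 J·s

Since ΔxΔp = 1.471e-35 J·s < 5.273e-35 J·s = ℏ/2,
the measurement violates the uncertainty principle.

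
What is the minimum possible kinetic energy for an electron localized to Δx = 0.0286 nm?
11.645 eV

Localizing a particle requires giving it sufficient momentum uncertainty:

1. From uncertainty principle: Δp ≥ ℏ/(2Δx)
   Δp_min = (1.055e-34 J·s) / (2 × 2.860e-11 m)
   Δp_min = 1.844e-24 kg·m/s

2. This momentum uncertainty corresponds to kinetic energy:
   KE ≈ (Δp)²/(2m) = (1.844e-24)²/(2 × 9.109e-31 kg)
   KE = 1.866e-18 J = 11.645 eV

Tighter localization requires more energy.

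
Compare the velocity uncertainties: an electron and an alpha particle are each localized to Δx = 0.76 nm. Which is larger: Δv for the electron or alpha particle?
The electron has the larger minimum velocity uncertainty, by a ratio of 7294.3.

For both particles, Δp_min = ℏ/(2Δx) = 6.938e-26 kg·m/s (same for both).

The velocity uncertainty is Δv = Δp/m:
- electron: Δv = 6.938e-26 / 9.109e-31 = 7.616e+04 m/s = 76.163 km/s
- alpha particle: Δv = 6.938e-26 / 6.645e-27 = 1.044e+01 m/s = 10.441 m/s

Ratio: 7.616e+04 / 1.044e+01 = 7294.3

The lighter particle has larger velocity uncertainty because Δv ∝ 1/m.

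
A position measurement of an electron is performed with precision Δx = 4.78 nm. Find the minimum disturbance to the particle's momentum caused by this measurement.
1.103 × 10^-26 kg·m/s

The uncertainty principle implies that measuring position disturbs momentum:
ΔxΔp ≥ ℏ/2

When we measure position with precision Δx, we necessarily introduce a momentum uncertainty:
Δp ≥ ℏ/(2Δx)
Δp_min = (1.055e-34 J·s) / (2 × 4.780e-09 m)
Δp_min = 1.103e-26 kg·m/s

The more precisely we measure position, the greater the momentum disturbance.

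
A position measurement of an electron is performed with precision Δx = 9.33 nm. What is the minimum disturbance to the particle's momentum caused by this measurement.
5.652 × 10^-27 kg·m/s

The uncertainty principle implies that measuring position disturbs momentum:
ΔxΔp ≥ ℏ/2

When we measure position with precision Δx, we necessarily introduce a momentum uncertainty:
Δp ≥ ℏ/(2Δx)
Δp_min = (1.055e-34 J·s) / (2 × 9.330e-09 m)
Δp_min = 5.652e-27 kg·m/s

The more precisely we measure position, the greater the momentum disturbance.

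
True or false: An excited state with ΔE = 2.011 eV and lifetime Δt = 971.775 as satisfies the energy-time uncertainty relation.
Yes, it satisfies the uncertainty relation.

Calculate the product ΔEΔt:
ΔE = 2.011 eV = 3.222e-19 J
ΔEΔt = (3.222e-19 J) × (9.718e-16 s)
ΔEΔt = 3.131e-34 J·s

Compare to the minimum allowed value ℏ/2:
ℏ/2 = 5.273e-35 J·s

Since ΔEΔt = 3.131e-34 J·s ≥ 5.273e-35 J·s = ℏ/2,
this satisfies the uncertainty relation.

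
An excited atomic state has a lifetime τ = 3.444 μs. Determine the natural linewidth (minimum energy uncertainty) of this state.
95.559 peV

Using the energy-time uncertainty principle:
ΔEΔt ≥ ℏ/2

The lifetime τ represents the time uncertainty Δt.
The natural linewidth (minimum energy uncertainty) is:

ΔE = ℏ/(2τ)
ΔE = (1.055e-34 J·s) / (2 × 3.444e-06 s)
ΔE = 1.531e-29 J = 95.559 peV

This natural linewidth limits the precision of spectroscopic measurements.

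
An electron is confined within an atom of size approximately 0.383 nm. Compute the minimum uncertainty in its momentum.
1.377 × 10^-25 kg·m/s

Using the Heisenberg uncertainty principle:
ΔxΔp ≥ ℏ/2

With Δx ≈ L = 3.830e-10 m (the confinement size):
Δp_min = ℏ/(2Δx)
Δp_min = (1.055e-34 J·s) / (2 × 3.830e-10 m)
Δp_min = 1.377e-25 kg·m/s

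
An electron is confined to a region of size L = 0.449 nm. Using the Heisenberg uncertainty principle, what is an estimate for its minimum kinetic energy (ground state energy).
47.247 meV

Using the uncertainty principle to estimate ground state energy:

1. The position uncertainty is approximately the confinement size:
   Δx ≈ L = 4.490e-10 m

2. From ΔxΔp ≥ ℏ/2, the minimum momentum uncertainty is:
   Δp ≈ ℏ/(2L) = 1.174e-25 kg·m/s

3. The kinetic energy is approximately:
   KE ≈ (Δp)²/(2m) = (1.174e-25)²/(2 × 9.109e-31 kg)
   KE ≈ 7.570e-21 J = 47.247 meV

This is an order-of-magnitude estimate of the ground state energy.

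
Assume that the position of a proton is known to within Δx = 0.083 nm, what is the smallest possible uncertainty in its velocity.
379.813 m/s

Using the Heisenberg uncertainty principle and Δp = mΔv:
ΔxΔp ≥ ℏ/2
Δx(mΔv) ≥ ℏ/2

The minimum uncertainty in velocity is:
Δv_min = ℏ/(2mΔx)
Δv_min = (1.055e-34 J·s) / (2 × 1.673e-27 kg × 8.300e-11 m)
Δv_min = 3.798e+02 m/s = 379.813 m/s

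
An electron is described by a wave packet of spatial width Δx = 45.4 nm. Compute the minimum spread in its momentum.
1.161 × 10^-27 kg·m/s

For a wave packet, the spatial width Δx and momentum spread Δp are related by the uncertainty principle:
ΔxΔp ≥ ℏ/2

The minimum momentum spread is:
Δp_min = ℏ/(2Δx)
Δp_min = (1.055e-34 J·s) / (2 × 4.540e-08 m)
Δp_min = 1.161e-27 kg·m/s

A wave packet cannot have both a well-defined position and well-defined momentum.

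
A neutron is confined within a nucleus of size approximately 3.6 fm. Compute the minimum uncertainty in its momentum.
1.465 × 10^-20 kg·m/s

Using the Heisenberg uncertainty principle:
ΔxΔp ≥ ℏ/2

With Δx ≈ L = 3.600e-15 m (the confinement size):
Δp_min = ℏ/(2Δx)
Δp_min = (1.055e-34 J·s) / (2 × 3.600e-15 m)
Δp_min = 1.465e-20 kg·m/s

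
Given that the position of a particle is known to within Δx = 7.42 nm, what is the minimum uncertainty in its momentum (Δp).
7.106 × 10^-27 kg·m/s

Using the Heisenberg uncertainty principle:
ΔxΔp ≥ ℏ/2

The minimum uncertainty in momentum is:
Δp_min = ℏ/(2Δx)
Δp_min = (1.055e-34 J·s) / (2 × 7.420e-09 m)
Δp_min = 7.106e-27 kg·m/s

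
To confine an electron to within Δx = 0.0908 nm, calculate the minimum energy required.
1.155 eV

Localizing a particle requires giving it sufficient momentum uncertainty:

1. From uncertainty principle: Δp ≥ ℏ/(2Δx)
   Δp_min = (1.055e-34 J·s) / (2 × 9.080e-11 m)
   Δp_min = 5.807e-25 kg·m/s

2. This momentum uncertainty corresponds to kinetic energy:
   KE ≈ (Δp)²/(2m) = (5.807e-25)²/(2 × 9.109e-31 kg)
   KE = 1.851e-19 J = 1.155 eV

Tighter localization requires more energy.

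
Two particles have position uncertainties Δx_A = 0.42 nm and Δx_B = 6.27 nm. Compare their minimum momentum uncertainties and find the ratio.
Particle A has the larger minimum momentum uncertainty, by a factor of 14.93.

For each particle, the minimum momentum uncertainty is Δp_min = ℏ/(2Δx):

Particle A: Δp_A = ℏ/(2×4.200e-10 m) = 1.255e-25 kg·m/s
Particle B: Δp_B = ℏ/(2×6.270e-09 m) = 8.410e-27 kg·m/s

Ratio: Δp_A/Δp_B = 14.93

Since Δp_min ∝ 1/Δx, the particle with smaller position uncertainty (A) has larger momentum uncertainty.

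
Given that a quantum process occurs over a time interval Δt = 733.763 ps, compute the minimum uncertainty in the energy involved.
448.518 neV

Using the energy-time uncertainty principle:
ΔEΔt ≥ ℏ/2

The minimum uncertainty in energy is:
ΔE_min = ℏ/(2Δt)
ΔE_min = (1.055e-34 J·s) / (2 × 7.338e-10 s)
ΔE_min = 7.186e-26 J = 448.518 neV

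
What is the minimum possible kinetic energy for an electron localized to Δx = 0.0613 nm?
2.535 eV

Localizing a particle requires giving it sufficient momentum uncertainty:

1. From uncertainty principle: Δp ≥ ℏ/(2Δx)
   Δp_min = (1.055e-34 J·s) / (2 × 6.130e-11 m)
   Δp_min = 8.602e-25 kg·m/s

2. This momentum uncertainty corresponds to kinetic energy:
   KE ≈ (Δp)²/(2m) = (8.602e-25)²/(2 × 9.109e-31 kg)
   KE = 4.061e-19 J = 2.535 eV

Tighter localization requires more energy.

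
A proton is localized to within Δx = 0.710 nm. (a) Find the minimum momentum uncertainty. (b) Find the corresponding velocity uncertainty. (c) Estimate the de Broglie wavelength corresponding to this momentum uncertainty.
(a) Δp_min = 7.427 × 10^-26 kg·m/s
(b) Δv_min = 44.401 m/s
(c) λ_dB = 8.922 nm

Step-by-step:

(a) From the uncertainty principle:
Δp_min = ℏ/(2Δx) = (1.055e-34 J·s)/(2 × 7.100e-10 m) = 7.427e-26 kg·m/s

(b) The velocity uncertainty:
Δv = Δp/m = (7.427e-26 kg·m/s)/(1.673e-27 kg) = 4.440e+01 m/s = 44.401 m/s

(c) The de Broglie wavelength for this momentum:
λ = h/p = (6.626e-34 J·s)/(7.427e-26 kg·m/s) = 8.922e-09 m = 8.922 nm

Note: The de Broglie wavelength is comparable to the localization size, as expected from wave-particle duality.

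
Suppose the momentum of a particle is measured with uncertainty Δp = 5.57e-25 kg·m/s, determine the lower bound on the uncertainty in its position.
94.665 pm

Using the Heisenberg uncertainty principle:
ΔxΔp ≥ ℏ/2

The minimum uncertainty in position is:
Δx_min = ℏ/(2Δp)
Δx_min = (1.055e-34 J·s) / (2 × 5.570e-25 kg·m/s)
Δx_min = 9.467e-11 m = 94.665 pm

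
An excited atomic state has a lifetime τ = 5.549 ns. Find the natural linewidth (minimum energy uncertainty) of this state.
59.309 neV

Using the energy-time uncertainty principle:
ΔEΔt ≥ ℏ/2

The lifetime τ represents the time uncertainty Δt.
The natural linewidth (minimum energy uncertainty) is:

ΔE = ℏ/(2τ)
ΔE = (1.055e-34 J·s) / (2 × 5.549e-09 s)
ΔE = 9.502e-27 J = 59.309 neV

This natural linewidth limits the precision of spectroscopic measurements.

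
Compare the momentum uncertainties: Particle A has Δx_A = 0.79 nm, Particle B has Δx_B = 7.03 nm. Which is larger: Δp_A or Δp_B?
Particle A has the larger minimum momentum uncertainty, by a factor of 8.90.

For each particle, the minimum momentum uncertainty is Δp_min = ℏ/(2Δx):

Particle A: Δp_A = ℏ/(2×7.900e-10 m) = 6.675e-26 kg·m/s
Particle B: Δp_B = ℏ/(2×7.030e-09 m) = 7.501e-27 kg·m/s

Ratio: Δp_A/Δp_B = 8.90

Since Δp_min ∝ 1/Δx, the particle with smaller position uncertainty (A) has larger momentum uncertainty.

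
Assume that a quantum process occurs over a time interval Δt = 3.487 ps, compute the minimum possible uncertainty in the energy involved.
94.381 μeV

Using the energy-time uncertainty principle:
ΔEΔt ≥ ℏ/2

The minimum uncertainty in energy is:
ΔE_min = ℏ/(2Δt)
ΔE_min = (1.055e-34 J·s) / (2 × 3.487e-12 s)
ΔE_min = 1.512e-23 J = 94.381 μeV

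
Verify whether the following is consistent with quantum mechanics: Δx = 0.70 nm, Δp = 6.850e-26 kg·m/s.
No, it violates the uncertainty principle (impossible measurement).

Calculate the product ΔxΔp:
ΔxΔp = (7.000e-10 m) × (6.850e-26 kg·m/s)
ΔxΔp = 4.795e-35 J·s

Compare to the minimum allowed value ℏ/2:
ℏ/2 = 5.273e-35 J·s

Since ΔxΔp = 4.795e-35 J·s < 5.273e-35 J·s = ℏ/2,
the measurement violates the uncertainty principle.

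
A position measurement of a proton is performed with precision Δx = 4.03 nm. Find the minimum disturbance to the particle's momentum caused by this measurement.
1.308 × 10^-26 kg·m/s

The uncertainty principle implies that measuring position disturbs momentum:
ΔxΔp ≥ ℏ/2

When we measure position with precision Δx, we necessarily introduce a momentum uncertainty:
Δp ≥ ℏ/(2Δx)
Δp_min = (1.055e-34 J·s) / (2 × 4.030e-09 m)
Δp_min = 1.308e-26 kg·m/s

The more precisely we measure position, the greater the momentum disturbance.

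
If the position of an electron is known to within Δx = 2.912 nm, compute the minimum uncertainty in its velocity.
19.878 km/s

Using the Heisenberg uncertainty principle and Δp = mΔv:
ΔxΔp ≥ ℏ/2
Δx(mΔv) ≥ ℏ/2

The minimum uncertainty in velocity is:
Δv_min = ℏ/(2mΔx)
Δv_min = (1.055e-34 J·s) / (2 × 9.109e-31 kg × 2.912e-09 m)
Δv_min = 1.988e+04 m/s = 19.878 km/s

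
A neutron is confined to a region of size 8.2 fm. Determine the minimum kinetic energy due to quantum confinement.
77.042 keV

Using the uncertainty principle:

1. Position uncertainty: Δx ≈ 8.200e-15 m
2. Minimum momentum uncertainty: Δp = ℏ/(2Δx) = 6.430e-21 kg·m/s
3. Minimum kinetic energy:
   KE = (Δp)²/(2m) = (6.430e-21)²/(2 × 1.675e-27 kg)
   KE = 1.234e-14 J = 77.042 keV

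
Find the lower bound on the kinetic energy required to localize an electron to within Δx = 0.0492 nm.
3.935 eV

Localizing a particle requires giving it sufficient momentum uncertainty:

1. From uncertainty principle: Δp ≥ ℏ/(2Δx)
   Δp_min = (1.055e-34 J·s) / (2 × 4.920e-11 m)
   Δp_min = 1.072e-24 kg·m/s

2. This momentum uncertainty corresponds to kinetic energy:
   KE ≈ (Δp)²/(2m) = (1.072e-24)²/(2 × 9.109e-31 kg)
   KE = 6.304e-19 J = 3.935 eV

Tighter localization requires more energy.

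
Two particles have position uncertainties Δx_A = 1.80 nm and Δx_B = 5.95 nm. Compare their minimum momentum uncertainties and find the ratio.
Particle A has the larger minimum momentum uncertainty, by a factor of 3.31.

For each particle, the minimum momentum uncertainty is Δp_min = ℏ/(2Δx):

Particle A: Δp_A = ℏ/(2×1.800e-09 m) = 2.929e-26 kg·m/s
Particle B: Δp_B = ℏ/(2×5.950e-09 m) = 8.862e-27 kg·m/s

Ratio: Δp_A/Δp_B = 3.31

Since Δp_min ∝ 1/Δx, the particle with smaller position uncertainty (A) has larger momentum uncertainty.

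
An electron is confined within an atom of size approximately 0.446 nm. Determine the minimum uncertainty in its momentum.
1.182 × 10^-25 kg·m/s

Using the Heisenberg uncertainty principle:
ΔxΔp ≥ ℏ/2

With Δx ≈ L = 4.460e-10 m (the confinement size):
Δp_min = ℏ/(2Δx)
Δp_min = (1.055e-34 J·s) / (2 × 4.460e-10 m)
Δp_min = 1.182e-25 kg·m/s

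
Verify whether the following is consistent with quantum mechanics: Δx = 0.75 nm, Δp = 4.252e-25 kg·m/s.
Yes, it satisfies the uncertainty principle.

Calculate the product ΔxΔp:
ΔxΔp = (7.500e-10 m) × (4.252e-25 kg·m/s)
ΔxΔp = 3.189e-34 J·s

Compare to the minimum allowed value ℏ/2:
ℏ/2 = 5.273e-35 J·s

Since ΔxΔp = 3.189e-34 J·s ≥ 5.273e-35 J·s = ℏ/2,
the measurement satisfies the uncertainty principle.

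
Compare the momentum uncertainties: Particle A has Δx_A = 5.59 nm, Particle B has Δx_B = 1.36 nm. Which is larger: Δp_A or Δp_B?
Particle B has the larger minimum momentum uncertainty, by a factor of 4.11.

For each particle, the minimum momentum uncertainty is Δp_min = ℏ/(2Δx):

Particle A: Δp_A = ℏ/(2×5.590e-09 m) = 9.433e-27 kg·m/s
Particle B: Δp_B = ℏ/(2×1.360e-09 m) = 3.877e-26 kg·m/s

Ratio: Δp_B/Δp_A = 4.11

Since Δp_min ∝ 1/Δx, the particle with smaller position uncertainty (B) has larger momentum uncertainty.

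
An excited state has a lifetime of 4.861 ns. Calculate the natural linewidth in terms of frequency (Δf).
16.371 MHz

Using the energy-time uncertainty principle and E = hf:
ΔEΔt ≥ ℏ/2
hΔf·Δt ≥ ℏ/2

The minimum frequency uncertainty is:
Δf = ℏ/(2hτ) = 1/(4πτ)
Δf = 1/(4π × 4.861e-09 s)
Δf = 1.637e+07 Hz = 16.371 MHz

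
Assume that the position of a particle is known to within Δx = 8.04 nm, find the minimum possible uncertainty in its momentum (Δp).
6.558 × 10^-27 kg·m/s

Using the Heisenberg uncertainty principle:
ΔxΔp ≥ ℏ/2

The minimum uncertainty in momentum is:
Δp_min = ℏ/(2Δx)
Δp_min = (1.055e-34 J·s) / (2 × 8.040e-09 m)
Δp_min = 6.558e-27 kg·m/s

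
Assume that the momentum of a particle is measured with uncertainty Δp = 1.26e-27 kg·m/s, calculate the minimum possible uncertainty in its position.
41.848 nm

Using the Heisenberg uncertainty principle:
ΔxΔp ≥ ℏ/2

The minimum uncertainty in position is:
Δx_min = ℏ/(2Δp)
Δx_min = (1.055e-34 J·s) / (2 × 1.260e-27 kg·m/s)
Δx_min = 4.185e-08 m = 41.848 nm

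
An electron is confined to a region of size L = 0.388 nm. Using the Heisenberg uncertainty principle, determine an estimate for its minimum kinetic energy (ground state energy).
63.270 meV

Using the uncertainty principle to estimate ground state energy:

1. The position uncertainty is approximately the confinement size:
   Δx ≈ L = 3.880e-10 m

2. From ΔxΔp ≥ ℏ/2, the minimum momentum uncertainty is:
   Δp ≈ ℏ/(2L) = 1.359e-25 kg·m/s

3. The kinetic energy is approximately:
   KE ≈ (Δp)²/(2m) = (1.359e-25)²/(2 × 9.109e-31 kg)
   KE ≈ 1.014e-20 J = 63.270 meV

This is an order-of-magnitude estimate of the ground state energy.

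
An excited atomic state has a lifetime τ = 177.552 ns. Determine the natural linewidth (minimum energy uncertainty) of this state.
1.854 neV

Using the energy-time uncertainty principle:
ΔEΔt ≥ ℏ/2

The lifetime τ represents the time uncertainty Δt.
The natural linewidth (minimum energy uncertainty) is:

ΔE = ℏ/(2τ)
ΔE = (1.055e-34 J·s) / (2 × 1.776e-07 s)
ΔE = 2.970e-28 J = 1.854 neV

This natural linewidth limits the precision of spectroscopic measurements.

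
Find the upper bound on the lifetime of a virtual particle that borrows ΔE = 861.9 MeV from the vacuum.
3.818 × 10^-25 s

Using the energy-time uncertainty principle:
ΔEΔt ≥ ℏ/2

For a virtual particle borrowing energy ΔE, the maximum lifetime is:
Δt_max = ℏ/(2ΔE)

Converting energy:
ΔE = 861.9 MeV = 1.381e-10 J

Δt_max = (1.055e-34 J·s) / (2 × 1.381e-10 J)
Δt_max = 3.818e-25 s = 3.818 × 10^-25 s

Virtual particles with higher borrowed energy exist for shorter times.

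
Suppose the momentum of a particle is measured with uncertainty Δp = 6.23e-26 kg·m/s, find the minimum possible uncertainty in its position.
846.366 pm

Using the Heisenberg uncertainty principle:
ΔxΔp ≥ ℏ/2

The minimum uncertainty in position is:
Δx_min = ℏ/(2Δp)
Δx_min = (1.055e-34 J·s) / (2 × 6.230e-26 kg·m/s)
Δx_min = 8.464e-10 m = 846.366 pm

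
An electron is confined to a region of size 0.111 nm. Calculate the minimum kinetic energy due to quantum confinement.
773.067 meV

Using the uncertainty principle:

1. Position uncertainty: Δx ≈ 1.110e-10 m
2. Minimum momentum uncertainty: Δp = ℏ/(2Δx) = 4.750e-25 kg·m/s
3. Minimum kinetic energy:
   KE = (Δp)²/(2m) = (4.750e-25)²/(2 × 9.109e-31 kg)
   KE = 1.239e-19 J = 773.067 meV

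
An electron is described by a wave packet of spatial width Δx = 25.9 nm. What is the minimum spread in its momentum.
2.036 × 10^-27 kg·m/s

For a wave packet, the spatial width Δx and momentum spread Δp are related by the uncertainty principle:
ΔxΔp ≥ ℏ/2

The minimum momentum spread is:
Δp_min = ℏ/(2Δx)
Δp_min = (1.055e-34 J·s) / (2 × 2.590e-08 m)
Δp_min = 2.036e-27 kg·m/s

A wave packet cannot have both a well-defined position and well-defined momentum.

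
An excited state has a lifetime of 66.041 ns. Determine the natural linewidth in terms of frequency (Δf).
1.205 MHz

Using the energy-time uncertainty principle and E = hf:
ΔEΔt ≥ ℏ/2
hΔf·Δt ≥ ℏ/2

The minimum frequency uncertainty is:
Δf = ℏ/(2hτ) = 1/(4πτ)
Δf = 1/(4π × 6.604e-08 s)
Δf = 1.205e+06 Hz = 1.205 MHz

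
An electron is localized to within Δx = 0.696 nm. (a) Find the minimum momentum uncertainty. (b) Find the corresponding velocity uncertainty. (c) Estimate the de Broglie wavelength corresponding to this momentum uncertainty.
(a) Δp_min = 7.576 × 10^-26 kg·m/s
(b) Δv_min = 83.166 km/s
(c) λ_dB = 8.746 nm

Step-by-step:

(a) From the uncertainty principle:
Δp_min = ℏ/(2Δx) = (1.055e-34 J·s)/(2 × 6.960e-10 m) = 7.576e-26 kg·m/s

(b) The velocity uncertainty:
Δv = Δp/m = (7.576e-26 kg·m/s)/(9.109e-31 kg) = 8.317e+04 m/s = 83.166 km/s

(c) The de Broglie wavelength for this momentum:
λ = h/p = (6.626e-34 J·s)/(7.576e-26 kg·m/s) = 8.746e-09 m = 8.746 nm

Note: The de Broglie wavelength is comparable to the localization size, as expected from wave-particle duality.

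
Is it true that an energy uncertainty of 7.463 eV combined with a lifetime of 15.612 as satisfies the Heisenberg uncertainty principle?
No, it violates the uncertainty relation.

Calculate the product ΔEΔt:
ΔE = 7.463 eV = 1.196e-18 J
ΔEΔt = (1.196e-18 J) × (1.561e-17 s)
ΔEΔt = 1.867e-35 J·s

Compare to the minimum allowed value ℏ/2:
ℏ/2 = 5.273e-35 J·s

Since ΔEΔt = 1.867e-35 J·s < 5.273e-35 J·s = ℏ/2,
this violates the uncertainty relation.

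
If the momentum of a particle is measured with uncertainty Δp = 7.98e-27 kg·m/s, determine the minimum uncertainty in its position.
6.608 nm

Using the Heisenberg uncertainty principle:
ΔxΔp ≥ ℏ/2

The minimum uncertainty in position is:
Δx_min = ℏ/(2Δp)
Δx_min = (1.055e-34 J·s) / (2 × 7.980e-27 kg·m/s)
Δx_min = 6.608e-09 m = 6.608 nm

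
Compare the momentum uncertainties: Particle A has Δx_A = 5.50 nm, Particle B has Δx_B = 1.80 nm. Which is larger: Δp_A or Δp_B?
Particle B has the larger minimum momentum uncertainty, by a factor of 3.06.

For each particle, the minimum momentum uncertainty is Δp_min = ℏ/(2Δx):

Particle A: Δp_A = ℏ/(2×5.500e-09 m) = 9.587e-27 kg·m/s
Particle B: Δp_B = ℏ/(2×1.800e-09 m) = 2.929e-26 kg·m/s

Ratio: Δp_B/Δp_A = 3.06

Since Δp_min ∝ 1/Δx, the particle with smaller position uncertainty (B) has larger momentum uncertainty.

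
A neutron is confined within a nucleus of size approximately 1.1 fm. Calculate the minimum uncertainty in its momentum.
4.794 × 10^-20 kg·m/s

Using the Heisenberg uncertainty principle:
ΔxΔp ≥ ℏ/2

With Δx ≈ L = 1.100e-15 m (the confinement size):
Δp_min = ℏ/(2Δx)
Δp_min = (1.055e-34 J·s) / (2 × 1.100e-15 m)
Δp_min = 4.794e-20 kg·m/s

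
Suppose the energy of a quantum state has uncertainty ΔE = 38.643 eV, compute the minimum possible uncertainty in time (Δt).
8.517 as

Using the energy-time uncertainty principle:
ΔEΔt ≥ ℏ/2

The minimum uncertainty in time is:
Δt_min = ℏ/(2ΔE)
Δt_min = (1.055e-34 J·s) / (2 × 6.191e-18 J)
Δt_min = 8.517e-18 s = 8.517 as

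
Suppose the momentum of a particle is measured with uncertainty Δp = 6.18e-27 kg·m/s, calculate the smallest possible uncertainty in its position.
8.532 nm

Using the Heisenberg uncertainty principle:
ΔxΔp ≥ ℏ/2

The minimum uncertainty in position is:
Δx_min = ℏ/(2Δp)
Δx_min = (1.055e-34 J·s) / (2 × 6.180e-27 kg·m/s)
Δx_min = 8.532e-09 m = 8.532 nm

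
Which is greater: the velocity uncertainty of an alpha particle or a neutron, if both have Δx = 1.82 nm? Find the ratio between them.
The neutron has the larger minimum velocity uncertainty, by a ratio of 4.0.

For both particles, Δp_min = ℏ/(2Δx) = 2.897e-26 kg·m/s (same for both).

The velocity uncertainty is Δv = Δp/m:
- alpha particle: Δv = 2.897e-26 / 6.645e-27 = 4.360e+00 m/s = 4.360 m/s
- neutron: Δv = 2.897e-26 / 1.675e-27 = 1.730e+01 m/s = 17.297 m/s

Ratio: 1.730e+01 / 4.360e+00 = 4.0

The lighter particle has larger velocity uncertainty because Δv ∝ 1/m.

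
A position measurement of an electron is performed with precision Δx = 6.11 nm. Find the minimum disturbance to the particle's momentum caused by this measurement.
8.630 × 10^-27 kg·m/s

The uncertainty principle implies that measuring position disturbs momentum:
ΔxΔp ≥ ℏ/2

When we measure position with precision Δx, we necessarily introduce a momentum uncertainty:
Δp ≥ ℏ/(2Δx)
Δp_min = (1.055e-34 J·s) / (2 × 6.110e-09 m)
Δp_min = 8.630e-27 kg·m/s

The more precisely we measure position, the greater the momentum disturbance.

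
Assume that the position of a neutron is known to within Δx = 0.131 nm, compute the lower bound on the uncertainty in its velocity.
240.314 m/s

Using the Heisenberg uncertainty principle and Δp = mΔv:
ΔxΔp ≥ ℏ/2
Δx(mΔv) ≥ ℏ/2

The minimum uncertainty in velocity is:
Δv_min = ℏ/(2mΔx)
Δv_min = (1.055e-34 J·s) / (2 × 1.675e-27 kg × 1.310e-10 m)
Δv_min = 2.403e+02 m/s = 240.314 m/s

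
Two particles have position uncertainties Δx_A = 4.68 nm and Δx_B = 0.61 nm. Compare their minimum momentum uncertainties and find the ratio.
Particle B has the larger minimum momentum uncertainty, by a factor of 7.67.

For each particle, the minimum momentum uncertainty is Δp_min = ℏ/(2Δx):

Particle A: Δp_A = ℏ/(2×4.680e-09 m) = 1.127e-26 kg·m/s
Particle B: Δp_B = ℏ/(2×6.100e-10 m) = 8.644e-26 kg·m/s

Ratio: Δp_B/Δp_A = 7.67

Since Δp_min ∝ 1/Δx, the particle with smaller position uncertainty (B) has larger momentum uncertainty.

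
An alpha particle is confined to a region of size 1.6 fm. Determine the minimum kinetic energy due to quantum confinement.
510.081 keV

Using the uncertainty principle:

1. Position uncertainty: Δx ≈ 1.600e-15 m
2. Minimum momentum uncertainty: Δp = ℏ/(2Δx) = 3.296e-20 kg·m/s
3. Minimum kinetic energy:
   KE = (Δp)²/(2m) = (3.296e-20)²/(2 × 6.645e-27 kg)
   KE = 8.172e-14 J = 510.081 keV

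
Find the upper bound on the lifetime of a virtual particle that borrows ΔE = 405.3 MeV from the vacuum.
8.120 × 10^-25 s

Using the energy-time uncertainty principle:
ΔEΔt ≥ ℏ/2

For a virtual particle borrowing energy ΔE, the maximum lifetime is:
Δt_max = ℏ/(2ΔE)

Converting energy:
ΔE = 405.3 MeV = 6.494e-11 J

Δt_max = (1.055e-34 J·s) / (2 × 6.494e-11 J)
Δt_max = 8.120e-25 s = 8.120 × 10^-25 s

Virtual particles with higher borrowed energy exist for shorter times.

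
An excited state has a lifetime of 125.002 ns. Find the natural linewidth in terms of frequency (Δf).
636.610 kHz

Using the energy-time uncertainty principle and E = hf:
ΔEΔt ≥ ℏ/2
hΔf·Δt ≥ ℏ/2

The minimum frequency uncertainty is:
Δf = ℏ/(2hτ) = 1/(4πτ)
Δf = 1/(4π × 1.250e-07 s)
Δf = 6.366e+05 Hz = 636.610 kHz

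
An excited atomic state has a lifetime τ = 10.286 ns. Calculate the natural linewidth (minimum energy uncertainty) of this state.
31.996 neV

Using the energy-time uncertainty principle:
ΔEΔt ≥ ℏ/2

The lifetime τ represents the time uncertainty Δt.
The natural linewidth (minimum energy uncertainty) is:

ΔE = ℏ/(2τ)
ΔE = (1.055e-34 J·s) / (2 × 1.029e-08 s)
ΔE = 5.126e-27 J = 31.996 neV

This natural linewidth limits the precision of spectroscopic measurements.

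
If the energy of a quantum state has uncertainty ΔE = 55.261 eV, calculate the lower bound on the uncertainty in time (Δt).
5.955 as

Using the energy-time uncertainty principle:
ΔEΔt ≥ ℏ/2

The minimum uncertainty in time is:
Δt_min = ℏ/(2ΔE)
Δt_min = (1.055e-34 J·s) / (2 × 8.854e-18 J)
Δt_min = 5.955e-18 s = 5.955 as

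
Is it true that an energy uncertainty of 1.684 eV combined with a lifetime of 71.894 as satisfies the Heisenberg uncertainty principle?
No, it violates the uncertainty relation.

Calculate the product ΔEΔt:
ΔE = 1.684 eV = 2.698e-19 J
ΔEΔt = (2.698e-19 J) × (7.189e-17 s)
ΔEΔt = 1.940e-35 J·s

Compare to the minimum allowed value ℏ/2:
ℏ/2 = 5.273e-35 J·s

Since ΔEΔt = 1.940e-35 J·s < 5.273e-35 J·s = ℏ/2,
this violates the uncertainty relation.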